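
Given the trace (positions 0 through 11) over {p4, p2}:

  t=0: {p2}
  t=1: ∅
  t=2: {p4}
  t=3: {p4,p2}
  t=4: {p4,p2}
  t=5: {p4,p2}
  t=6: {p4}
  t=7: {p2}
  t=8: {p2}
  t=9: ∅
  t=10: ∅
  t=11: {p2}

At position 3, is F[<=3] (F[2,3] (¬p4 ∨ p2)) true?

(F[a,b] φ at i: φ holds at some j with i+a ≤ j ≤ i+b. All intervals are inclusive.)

Check F[2,3] (¬p4 ∨ p2) at each j in [3,6]:
  j=3: holds (witness at 5)
  j=4: holds (witness at 7)
  j=5: holds (witness at 7)
  j=6: holds (witness at 8)
Found at j=3 → formula holds.

True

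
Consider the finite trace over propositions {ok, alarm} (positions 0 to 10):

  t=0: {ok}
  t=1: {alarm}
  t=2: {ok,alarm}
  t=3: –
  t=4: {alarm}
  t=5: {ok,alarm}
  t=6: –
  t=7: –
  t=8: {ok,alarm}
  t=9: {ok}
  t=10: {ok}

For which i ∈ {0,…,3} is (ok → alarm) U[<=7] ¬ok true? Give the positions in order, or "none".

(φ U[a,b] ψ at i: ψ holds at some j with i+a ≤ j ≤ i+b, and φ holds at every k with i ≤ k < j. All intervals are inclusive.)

Evaluate at each i in [0,3]:
  i=0: ✗ (lhs fails at k=0 before rhs at j=1)
  i=1: ✓ (rhs at j=1)
  i=2: ✓ (rhs at j=3; lhs holds on [2,2])
  i=3: ✓ (rhs at j=3)

1, 2, 3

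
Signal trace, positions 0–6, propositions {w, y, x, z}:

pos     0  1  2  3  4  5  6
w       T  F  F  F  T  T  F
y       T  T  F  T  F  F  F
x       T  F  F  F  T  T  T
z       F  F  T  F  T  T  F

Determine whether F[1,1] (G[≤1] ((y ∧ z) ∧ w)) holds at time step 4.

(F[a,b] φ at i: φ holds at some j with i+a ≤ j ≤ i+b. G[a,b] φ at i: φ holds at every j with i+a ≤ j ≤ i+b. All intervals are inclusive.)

False

Check G[≤1] ((y ∧ z) ∧ w) at each j in [5,5]:
  j=5: fails at 5
No position in the window satisfies it → formula fails.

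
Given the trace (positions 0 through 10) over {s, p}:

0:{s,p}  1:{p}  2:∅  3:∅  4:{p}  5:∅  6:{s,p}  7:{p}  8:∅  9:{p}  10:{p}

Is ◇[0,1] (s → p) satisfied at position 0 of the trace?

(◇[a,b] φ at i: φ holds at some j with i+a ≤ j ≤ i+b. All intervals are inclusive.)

Check (s → p) at each j in [0,1]:
  j=0: true
  j=1: true
Found at j=0 → formula holds.

Holds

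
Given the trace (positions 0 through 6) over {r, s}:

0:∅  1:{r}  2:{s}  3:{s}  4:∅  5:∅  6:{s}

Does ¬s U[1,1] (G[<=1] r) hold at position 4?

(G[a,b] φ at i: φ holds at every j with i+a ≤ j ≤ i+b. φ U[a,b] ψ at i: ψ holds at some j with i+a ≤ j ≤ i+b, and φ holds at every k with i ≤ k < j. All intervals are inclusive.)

False

Need some j in [5,5] with G[<=1] r, and ¬s at every k in [4,j-1].
  j=5: G[<=1] r — fails at 5.
No j in the window works → until fails.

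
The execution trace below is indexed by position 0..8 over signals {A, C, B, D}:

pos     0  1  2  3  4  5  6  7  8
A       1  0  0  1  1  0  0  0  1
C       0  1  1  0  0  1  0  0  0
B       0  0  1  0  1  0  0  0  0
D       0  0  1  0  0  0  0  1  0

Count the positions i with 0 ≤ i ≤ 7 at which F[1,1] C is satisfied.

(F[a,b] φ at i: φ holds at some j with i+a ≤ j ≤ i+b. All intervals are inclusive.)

Evaluate at each i in [0,7]:
  i=0: ✓ (witness j=1)
  i=1: ✓ (witness j=2)
  i=2: ✗ (none in [3,3])
  i=3: ✗ (none in [4,4])
  i=4: ✓ (witness j=5)
  i=5: ✗ (none in [6,6])
  i=6: ✗ (none in [7,7])
  i=7: ✗ (none in [8,8])
Positions where it holds: {0, 1, 4} → 3.

3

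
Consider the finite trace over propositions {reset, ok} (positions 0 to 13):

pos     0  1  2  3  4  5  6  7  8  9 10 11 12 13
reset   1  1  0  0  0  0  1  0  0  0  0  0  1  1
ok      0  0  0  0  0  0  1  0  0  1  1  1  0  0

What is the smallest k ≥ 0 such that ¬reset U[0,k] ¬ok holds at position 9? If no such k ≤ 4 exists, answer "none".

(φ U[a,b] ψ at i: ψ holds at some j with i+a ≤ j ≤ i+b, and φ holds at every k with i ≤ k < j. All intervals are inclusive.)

Need earliest j ≥ 9 with ¬ok, and ¬reset at every k in [9,j-1].
  j=9: rhs fails.
  j=10: rhs fails.
  j=11: rhs fails.
  j=12: rhs holds; lhs holds on [9,11]. k = 3.

3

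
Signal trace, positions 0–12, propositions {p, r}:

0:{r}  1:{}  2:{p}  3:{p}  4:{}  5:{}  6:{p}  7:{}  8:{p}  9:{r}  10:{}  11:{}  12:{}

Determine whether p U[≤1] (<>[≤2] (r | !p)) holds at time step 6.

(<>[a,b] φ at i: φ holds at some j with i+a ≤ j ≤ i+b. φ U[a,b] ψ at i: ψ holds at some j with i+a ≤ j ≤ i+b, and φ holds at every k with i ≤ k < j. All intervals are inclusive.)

Holds

Need some j in [6,7] with <>[≤2] (r | !p), and p at every k in [6,j-1].
  j=6: <>[≤2] (r | !p) holds; no prefix to check → satisfied.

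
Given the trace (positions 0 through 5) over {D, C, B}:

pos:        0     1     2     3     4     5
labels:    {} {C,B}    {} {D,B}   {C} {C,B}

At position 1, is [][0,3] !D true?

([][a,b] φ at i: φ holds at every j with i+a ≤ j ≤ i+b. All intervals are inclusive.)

Does not hold

Check !D at every j in [1,4]:
  j=1: true
  j=2: true
  j=3: false
  j=4: true
Fails at j=3 → formula fails.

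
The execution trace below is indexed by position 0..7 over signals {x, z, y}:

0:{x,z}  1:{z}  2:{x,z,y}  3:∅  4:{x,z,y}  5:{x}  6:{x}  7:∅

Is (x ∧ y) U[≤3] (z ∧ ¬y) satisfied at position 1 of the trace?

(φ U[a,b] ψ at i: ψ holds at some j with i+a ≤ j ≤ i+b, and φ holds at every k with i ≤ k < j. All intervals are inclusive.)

Need some j in [1,4] with (z ∧ ¬y), and (x ∧ y) at every k in [1,j-1].
  j=1: (z ∧ ¬y) holds; no prefix to check → satisfied.

Holds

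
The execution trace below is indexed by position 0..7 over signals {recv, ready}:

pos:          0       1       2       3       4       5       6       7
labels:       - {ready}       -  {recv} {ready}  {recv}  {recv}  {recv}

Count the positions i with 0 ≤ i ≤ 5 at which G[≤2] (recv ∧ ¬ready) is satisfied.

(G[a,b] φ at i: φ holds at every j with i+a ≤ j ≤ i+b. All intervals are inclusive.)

1

Evaluate at each i in [0,5]:
  i=0: ✗ (fails at j=0)
  i=1: ✗ (fails at j=1)
  i=2: ✗ (fails at j=2)
  i=3: ✗ (fails at j=4)
  i=4: ✗ (fails at j=4)
  i=5: ✓ (all of [5,7])
Positions where it holds: {5} → 1.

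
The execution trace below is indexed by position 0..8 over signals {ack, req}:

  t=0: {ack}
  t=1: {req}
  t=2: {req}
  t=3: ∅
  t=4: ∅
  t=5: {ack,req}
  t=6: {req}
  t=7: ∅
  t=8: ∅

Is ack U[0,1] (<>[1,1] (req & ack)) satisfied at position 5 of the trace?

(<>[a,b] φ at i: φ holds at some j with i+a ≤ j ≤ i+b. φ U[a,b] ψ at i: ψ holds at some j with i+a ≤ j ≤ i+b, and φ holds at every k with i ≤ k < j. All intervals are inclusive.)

Need some j in [5,6] with <>[1,1] (req & ack), and ack at every k in [5,j-1].
  j=5: <>[1,1] (req & ack) — fails (none in [6,6]).
  j=6: <>[1,1] (req & ack) — fails (none in [7,7]).
No j in the window works → until fails.

Does not hold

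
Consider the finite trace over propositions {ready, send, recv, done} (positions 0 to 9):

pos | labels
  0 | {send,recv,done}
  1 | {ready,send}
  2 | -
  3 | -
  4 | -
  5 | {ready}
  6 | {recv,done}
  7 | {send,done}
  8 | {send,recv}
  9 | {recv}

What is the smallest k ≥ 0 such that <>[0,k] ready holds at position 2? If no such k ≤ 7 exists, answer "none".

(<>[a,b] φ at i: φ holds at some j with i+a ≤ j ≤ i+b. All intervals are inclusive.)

3

Scan j = 2,3,… for ready:
  j=2: fails
  j=3: fails
  j=4: fails
  j=5: holds
First hit at j=5, so smallest k = 5-2 = 3.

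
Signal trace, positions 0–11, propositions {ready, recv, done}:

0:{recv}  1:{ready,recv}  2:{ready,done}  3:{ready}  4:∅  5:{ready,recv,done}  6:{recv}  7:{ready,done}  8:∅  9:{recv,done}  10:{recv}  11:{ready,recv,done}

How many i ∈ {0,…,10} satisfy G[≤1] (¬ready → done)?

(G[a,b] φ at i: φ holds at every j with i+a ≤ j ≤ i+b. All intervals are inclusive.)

Evaluate at each i in [0,10]:
  i=0: ✗ (fails at j=0)
  i=1: ✓ (all of [1,2])
  i=2: ✓ (all of [2,3])
  i=3: ✗ (fails at j=4)
  i=4: ✗ (fails at j=4)
  i=5: ✗ (fails at j=6)
  i=6: ✗ (fails at j=6)
  i=7: ✗ (fails at j=8)
  i=8: ✗ (fails at j=8)
  i=9: ✗ (fails at j=10)
  i=10: ✗ (fails at j=10)
Positions where it holds: {1, 2} → 2.

2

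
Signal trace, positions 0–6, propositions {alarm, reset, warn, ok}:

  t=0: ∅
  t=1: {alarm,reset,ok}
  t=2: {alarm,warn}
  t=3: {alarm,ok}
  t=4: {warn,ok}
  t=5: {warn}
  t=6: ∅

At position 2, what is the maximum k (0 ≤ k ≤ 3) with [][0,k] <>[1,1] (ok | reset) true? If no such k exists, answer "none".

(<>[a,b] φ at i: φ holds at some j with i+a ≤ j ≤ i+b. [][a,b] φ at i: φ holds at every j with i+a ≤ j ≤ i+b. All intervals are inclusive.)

<>[1,1] (ok | reset) must hold from j=2 onward; find where it first fails.
  j=2: holds
  j=3: holds
  j=4: fails
Holds on [2,3], so largest k = 1.

1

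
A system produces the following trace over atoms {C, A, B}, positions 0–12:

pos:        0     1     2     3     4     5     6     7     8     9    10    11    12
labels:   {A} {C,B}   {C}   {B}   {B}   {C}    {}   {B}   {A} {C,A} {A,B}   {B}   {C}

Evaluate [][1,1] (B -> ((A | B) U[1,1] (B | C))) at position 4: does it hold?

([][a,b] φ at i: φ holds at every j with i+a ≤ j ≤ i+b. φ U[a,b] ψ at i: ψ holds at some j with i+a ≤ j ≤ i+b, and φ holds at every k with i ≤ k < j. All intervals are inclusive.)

True

Check (B -> ((A | B) U[1,1] (B | C))) at every j in [5,5]:
  j=5: antecedent false → ✓
All positions satisfy it → formula holds.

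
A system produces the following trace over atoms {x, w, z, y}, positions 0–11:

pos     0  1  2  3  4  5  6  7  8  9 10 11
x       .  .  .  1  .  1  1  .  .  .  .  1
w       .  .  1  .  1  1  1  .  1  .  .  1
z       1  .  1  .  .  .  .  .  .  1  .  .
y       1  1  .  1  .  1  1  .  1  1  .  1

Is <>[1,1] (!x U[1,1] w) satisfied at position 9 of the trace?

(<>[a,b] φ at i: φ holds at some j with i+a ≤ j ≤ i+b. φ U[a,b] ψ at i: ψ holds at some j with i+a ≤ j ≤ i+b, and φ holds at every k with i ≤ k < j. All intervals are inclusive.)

Check (!x U[1,1] w) at each j in [10,10]:
  j=10: holds
Found at j=10 → formula holds.

True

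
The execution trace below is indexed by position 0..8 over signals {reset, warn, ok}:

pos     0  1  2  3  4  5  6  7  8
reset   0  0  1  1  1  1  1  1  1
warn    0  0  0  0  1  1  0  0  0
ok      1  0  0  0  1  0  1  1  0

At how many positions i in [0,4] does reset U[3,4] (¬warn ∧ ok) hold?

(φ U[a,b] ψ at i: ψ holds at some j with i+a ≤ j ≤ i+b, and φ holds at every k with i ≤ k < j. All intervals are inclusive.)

3

Evaluate at each i in [0,4]:
  i=0: ✗ (no rhs in [3,4])
  i=1: ✗ (no rhs in [4,5])
  i=2: ✓ (rhs at j=6; lhs holds on [2,5])
  i=3: ✓ (rhs at j=6; lhs holds on [3,5])
  i=4: ✓ (rhs at j=7; lhs holds on [4,6])
Positions where it holds: {2, 3, 4} → 3.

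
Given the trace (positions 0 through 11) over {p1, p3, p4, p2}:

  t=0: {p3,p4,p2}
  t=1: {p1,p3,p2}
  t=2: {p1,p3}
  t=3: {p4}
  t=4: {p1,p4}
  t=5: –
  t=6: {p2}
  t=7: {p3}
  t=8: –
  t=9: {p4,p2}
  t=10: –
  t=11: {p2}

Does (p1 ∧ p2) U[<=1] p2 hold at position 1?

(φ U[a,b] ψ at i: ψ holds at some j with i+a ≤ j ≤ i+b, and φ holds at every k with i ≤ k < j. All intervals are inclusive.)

Need some j in [1,2] with p2, and (p1 ∧ p2) at every k in [1,j-1].
  j=1: p2 holds; no prefix to check → satisfied.

True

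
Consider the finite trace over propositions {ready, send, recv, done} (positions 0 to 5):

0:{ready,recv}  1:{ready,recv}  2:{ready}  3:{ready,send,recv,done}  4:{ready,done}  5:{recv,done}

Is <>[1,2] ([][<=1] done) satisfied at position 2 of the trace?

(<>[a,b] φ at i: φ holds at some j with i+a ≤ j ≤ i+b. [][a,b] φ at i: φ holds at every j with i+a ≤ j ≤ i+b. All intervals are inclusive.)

Yes

Check [][<=1] done at each j in [3,4]:
  j=3: holds on [3,4]
  j=4: holds on [4,5]
Found at j=3 → formula holds.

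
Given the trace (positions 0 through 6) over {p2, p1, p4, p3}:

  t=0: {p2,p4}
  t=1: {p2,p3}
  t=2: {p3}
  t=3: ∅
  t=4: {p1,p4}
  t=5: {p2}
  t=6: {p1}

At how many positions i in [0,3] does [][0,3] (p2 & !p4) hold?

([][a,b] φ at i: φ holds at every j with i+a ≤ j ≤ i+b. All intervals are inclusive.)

0

Evaluate at each i in [0,3]:
  i=0: ✗ (fails at j=0)
  i=1: ✗ (fails at j=2)
  i=2: ✗ (fails at j=2)
  i=3: ✗ (fails at j=3)
Positions where it holds: {} → 0.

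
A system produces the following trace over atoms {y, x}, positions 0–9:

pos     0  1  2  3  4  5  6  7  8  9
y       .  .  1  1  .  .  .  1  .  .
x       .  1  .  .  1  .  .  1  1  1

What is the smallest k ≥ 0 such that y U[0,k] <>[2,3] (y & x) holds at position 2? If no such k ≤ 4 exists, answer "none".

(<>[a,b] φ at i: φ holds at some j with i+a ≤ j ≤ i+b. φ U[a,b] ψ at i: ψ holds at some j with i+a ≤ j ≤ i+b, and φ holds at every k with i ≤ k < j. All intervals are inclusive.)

2

Need earliest j ≥ 2 with <>[2,3] (y & x), and y at every k in [2,j-1].
  j=2: rhs fails.
  j=3: rhs fails.
  j=4: rhs holds; lhs holds on [2,3]. k = 2.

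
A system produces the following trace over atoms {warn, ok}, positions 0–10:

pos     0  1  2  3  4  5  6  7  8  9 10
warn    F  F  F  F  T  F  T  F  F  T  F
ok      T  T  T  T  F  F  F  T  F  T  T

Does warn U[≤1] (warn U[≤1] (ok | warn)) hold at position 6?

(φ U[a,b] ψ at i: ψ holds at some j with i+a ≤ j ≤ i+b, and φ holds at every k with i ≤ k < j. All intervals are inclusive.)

Need some j in [6,7] with (warn U[≤1] (ok | warn)), and warn at every k in [6,j-1].
  j=6: (warn U[≤1] (ok | warn)) holds; no prefix to check → satisfied.

True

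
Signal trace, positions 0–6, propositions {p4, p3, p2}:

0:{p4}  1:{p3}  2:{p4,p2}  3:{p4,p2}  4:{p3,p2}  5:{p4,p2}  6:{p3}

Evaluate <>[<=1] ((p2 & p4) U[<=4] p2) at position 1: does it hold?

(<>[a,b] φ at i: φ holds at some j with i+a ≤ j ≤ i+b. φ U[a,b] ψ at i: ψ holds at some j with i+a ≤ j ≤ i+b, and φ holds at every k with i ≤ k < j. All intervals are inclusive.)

Yes

Check ((p2 & p4) U[<=4] p2) at each j in [1,2]:
  j=1: fails
  j=2: holds
Found at j=2 → formula holds.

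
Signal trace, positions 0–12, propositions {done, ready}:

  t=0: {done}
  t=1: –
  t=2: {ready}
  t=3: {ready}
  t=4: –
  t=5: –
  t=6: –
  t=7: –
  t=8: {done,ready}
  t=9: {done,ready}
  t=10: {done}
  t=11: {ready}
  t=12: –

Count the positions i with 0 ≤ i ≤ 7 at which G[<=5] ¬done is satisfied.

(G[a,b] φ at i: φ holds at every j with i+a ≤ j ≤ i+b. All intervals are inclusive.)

2

Evaluate at each i in [0,7]:
  i=0: ✗ (fails at j=0)
  i=1: ✓ (all of [1,6])
  i=2: ✓ (all of [2,7])
  i=3: ✗ (fails at j=8)
  i=4: ✗ (fails at j=8)
  i=5: ✗ (fails at j=8)
  i=6: ✗ (fails at j=8)
  i=7: ✗ (fails at j=8)
Positions where it holds: {1, 2} → 2.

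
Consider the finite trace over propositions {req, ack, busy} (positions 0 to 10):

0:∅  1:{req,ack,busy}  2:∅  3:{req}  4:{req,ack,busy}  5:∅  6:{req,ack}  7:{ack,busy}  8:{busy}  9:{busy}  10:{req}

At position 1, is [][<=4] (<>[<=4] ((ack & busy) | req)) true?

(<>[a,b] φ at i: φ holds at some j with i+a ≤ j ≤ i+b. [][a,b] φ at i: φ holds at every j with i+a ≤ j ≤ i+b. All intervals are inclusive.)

Check <>[<=4] ((ack & busy) | req) at every j in [1,5]:
  j=1: holds (witness at 1)
  j=2: holds (witness at 3)
  j=3: holds (witness at 3)
  j=4: holds (witness at 4)
  j=5: holds (witness at 6)
All positions satisfy it → formula holds.

True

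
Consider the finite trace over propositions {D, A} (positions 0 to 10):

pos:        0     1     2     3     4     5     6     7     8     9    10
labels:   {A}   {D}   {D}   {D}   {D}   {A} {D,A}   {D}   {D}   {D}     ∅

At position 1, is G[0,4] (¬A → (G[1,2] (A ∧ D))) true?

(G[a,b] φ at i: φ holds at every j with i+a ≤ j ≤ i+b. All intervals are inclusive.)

Check (¬A → (G[1,2] (A ∧ D))) at every j in [1,5]:
  j=1: antecedent true; consequent fails at 2 → ✗
  j=2: antecedent true; consequent fails at 3 → ✗
  j=3: antecedent true; consequent fails at 4 → ✗
  j=4: antecedent true; consequent fails at 5 → ✗
  j=5: antecedent false → ✓
Fails at j=1 → formula fails.

False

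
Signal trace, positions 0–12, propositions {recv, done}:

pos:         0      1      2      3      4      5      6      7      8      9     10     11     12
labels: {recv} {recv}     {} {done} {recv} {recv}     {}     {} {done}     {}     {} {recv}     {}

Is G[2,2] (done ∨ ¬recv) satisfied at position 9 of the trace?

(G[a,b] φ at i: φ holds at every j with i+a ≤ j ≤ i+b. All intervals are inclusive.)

Check (done ∨ ¬recv) at every j in [11,11]:
  j=11: false
Fails at j=11 → formula fails.

False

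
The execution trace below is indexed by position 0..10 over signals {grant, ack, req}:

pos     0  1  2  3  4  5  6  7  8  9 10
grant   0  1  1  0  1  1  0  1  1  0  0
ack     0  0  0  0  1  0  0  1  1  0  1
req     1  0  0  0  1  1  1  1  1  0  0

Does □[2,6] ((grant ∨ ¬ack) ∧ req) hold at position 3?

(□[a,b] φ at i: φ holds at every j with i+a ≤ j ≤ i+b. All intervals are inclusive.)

False

Check ((grant ∨ ¬ack) ∧ req) at every j in [5,9]:
  j=5: true
  j=6: true
  j=7: true
  j=8: true
  j=9: false
Fails at j=9 → formula fails.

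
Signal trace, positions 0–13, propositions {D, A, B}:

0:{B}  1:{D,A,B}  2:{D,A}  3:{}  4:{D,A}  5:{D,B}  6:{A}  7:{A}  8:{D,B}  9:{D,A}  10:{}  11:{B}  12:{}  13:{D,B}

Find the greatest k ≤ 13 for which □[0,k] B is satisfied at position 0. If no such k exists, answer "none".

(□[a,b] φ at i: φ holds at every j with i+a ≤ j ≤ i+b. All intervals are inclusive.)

1

B must hold from j=0 onward; find where it first fails.
  j=0: holds
  j=1: holds
  j=2: fails
Holds on [0,1], so largest k = 1.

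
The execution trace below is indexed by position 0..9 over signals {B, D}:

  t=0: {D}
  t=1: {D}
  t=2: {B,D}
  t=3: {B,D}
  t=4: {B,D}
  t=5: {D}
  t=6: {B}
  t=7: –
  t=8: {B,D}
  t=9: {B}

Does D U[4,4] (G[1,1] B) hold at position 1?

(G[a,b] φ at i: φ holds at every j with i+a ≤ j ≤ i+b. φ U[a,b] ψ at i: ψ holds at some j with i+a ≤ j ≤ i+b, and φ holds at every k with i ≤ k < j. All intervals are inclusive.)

Need some j in [5,5] with G[1,1] B, and D at every k in [1,j-1].
  j=5: G[1,1] B holds; D holds at every k in [1,4] → satisfied.

True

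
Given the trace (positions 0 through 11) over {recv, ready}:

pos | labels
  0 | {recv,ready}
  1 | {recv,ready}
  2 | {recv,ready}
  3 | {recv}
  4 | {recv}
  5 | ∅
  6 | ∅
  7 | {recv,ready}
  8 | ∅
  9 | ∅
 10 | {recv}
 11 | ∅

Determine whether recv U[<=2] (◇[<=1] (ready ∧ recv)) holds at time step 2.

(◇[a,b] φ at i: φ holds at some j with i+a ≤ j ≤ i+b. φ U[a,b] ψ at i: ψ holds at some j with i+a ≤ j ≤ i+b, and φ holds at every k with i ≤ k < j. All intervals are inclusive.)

Need some j in [2,4] with ◇[<=1] (ready ∧ recv), and recv at every k in [2,j-1].
  j=2: ◇[<=1] (ready ∧ recv) holds; no prefix to check → satisfied.

True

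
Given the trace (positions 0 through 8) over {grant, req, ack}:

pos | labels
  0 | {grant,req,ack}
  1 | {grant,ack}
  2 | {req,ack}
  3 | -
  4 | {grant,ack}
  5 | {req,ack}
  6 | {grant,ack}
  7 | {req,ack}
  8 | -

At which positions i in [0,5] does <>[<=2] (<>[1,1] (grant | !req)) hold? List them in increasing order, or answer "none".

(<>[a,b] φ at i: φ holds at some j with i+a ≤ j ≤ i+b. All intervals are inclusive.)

0, 1, 2, 3, 4, 5

Evaluate at each i in [0,5]:
  i=0: ✓ (witness j=0)
  i=1: ✓ (witness j=2)
  i=2: ✓ (witness j=2)
  i=3: ✓ (witness j=3)
  i=4: ✓ (witness j=5)
  i=5: ✓ (witness j=5)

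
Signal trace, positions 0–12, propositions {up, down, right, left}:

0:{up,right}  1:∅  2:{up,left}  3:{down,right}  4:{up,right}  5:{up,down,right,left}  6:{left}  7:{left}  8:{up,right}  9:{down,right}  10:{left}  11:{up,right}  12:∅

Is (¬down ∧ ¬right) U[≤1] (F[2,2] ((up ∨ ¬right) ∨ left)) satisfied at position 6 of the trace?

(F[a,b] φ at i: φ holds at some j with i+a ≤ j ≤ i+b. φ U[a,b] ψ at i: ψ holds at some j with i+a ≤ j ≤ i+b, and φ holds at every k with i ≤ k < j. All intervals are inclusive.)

Yes

Need some j in [6,7] with F[2,2] ((up ∨ ¬right) ∨ left), and (¬down ∧ ¬right) at every k in [6,j-1].
  j=6: F[2,2] ((up ∨ ¬right) ∨ left) holds; no prefix to check → satisfied.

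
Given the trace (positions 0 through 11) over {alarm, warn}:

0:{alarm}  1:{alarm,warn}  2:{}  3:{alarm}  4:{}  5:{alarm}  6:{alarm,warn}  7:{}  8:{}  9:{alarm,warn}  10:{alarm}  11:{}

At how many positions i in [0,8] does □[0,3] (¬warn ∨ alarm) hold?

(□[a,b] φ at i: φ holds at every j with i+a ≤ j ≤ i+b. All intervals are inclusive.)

Evaluate at each i in [0,8]:
  i=0: ✓ (all of [0,3])
  i=1: ✓ (all of [1,4])
  i=2: ✓ (all of [2,5])
  i=3: ✓ (all of [3,6])
  i=4: ✓ (all of [4,7])
  i=5: ✓ (all of [5,8])
  i=6: ✓ (all of [6,9])
  i=7: ✓ (all of [7,10])
  i=8: ✓ (all of [8,11])
Positions where it holds: {0, 1, 2, 3, 4, 5, 6, 7, 8} → 9.

9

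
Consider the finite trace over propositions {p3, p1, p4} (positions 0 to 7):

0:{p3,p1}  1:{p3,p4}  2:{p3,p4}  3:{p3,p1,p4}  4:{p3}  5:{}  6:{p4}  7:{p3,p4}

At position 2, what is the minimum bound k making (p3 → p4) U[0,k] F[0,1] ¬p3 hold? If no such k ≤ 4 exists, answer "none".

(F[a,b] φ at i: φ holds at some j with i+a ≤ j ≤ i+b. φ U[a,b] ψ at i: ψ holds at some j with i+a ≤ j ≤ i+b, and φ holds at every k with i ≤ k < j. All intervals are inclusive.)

Need earliest j ≥ 2 with F[0,1] ¬p3, and (p3 → p4) at every k in [2,j-1].
  j=2: rhs fails.
  j=3: rhs fails.
  j=4: rhs holds; lhs holds on [2,3]. k = 2.

2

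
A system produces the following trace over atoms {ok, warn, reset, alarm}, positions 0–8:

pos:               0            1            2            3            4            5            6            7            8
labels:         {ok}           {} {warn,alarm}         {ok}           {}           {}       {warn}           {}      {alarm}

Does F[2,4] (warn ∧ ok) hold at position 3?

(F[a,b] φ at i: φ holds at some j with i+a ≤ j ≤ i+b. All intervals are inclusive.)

Check (warn ∧ ok) at each j in [5,7]:
  j=5: false
  j=6: false
  j=7: false
No position in the window satisfies it → formula fails.

False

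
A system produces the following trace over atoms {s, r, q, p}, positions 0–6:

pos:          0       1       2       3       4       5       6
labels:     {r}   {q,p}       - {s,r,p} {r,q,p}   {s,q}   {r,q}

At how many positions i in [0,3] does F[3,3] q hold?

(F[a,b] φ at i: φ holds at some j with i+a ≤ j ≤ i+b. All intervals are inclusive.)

Evaluate at each i in [0,3]:
  i=0: ✗ (none in [3,3])
  i=1: ✓ (witness j=4)
  i=2: ✓ (witness j=5)
  i=3: ✓ (witness j=6)
Positions where it holds: {1, 2, 3} → 3.

3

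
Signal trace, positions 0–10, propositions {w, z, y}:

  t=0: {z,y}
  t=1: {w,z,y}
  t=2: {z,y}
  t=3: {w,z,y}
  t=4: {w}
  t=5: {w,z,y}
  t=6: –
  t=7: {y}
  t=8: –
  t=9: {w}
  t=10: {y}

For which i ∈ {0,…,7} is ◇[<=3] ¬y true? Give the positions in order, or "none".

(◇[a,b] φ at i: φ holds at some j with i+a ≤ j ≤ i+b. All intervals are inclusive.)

1, 2, 3, 4, 5, 6, 7

Evaluate at each i in [0,7]:
  i=0: ✗ (none in [0,3])
  i=1: ✓ (witness j=4)
  i=2: ✓ (witness j=4)
  i=3: ✓ (witness j=4)
  i=4: ✓ (witness j=4)
  i=5: ✓ (witness j=6)
  i=6: ✓ (witness j=6)
  i=7: ✓ (witness j=8)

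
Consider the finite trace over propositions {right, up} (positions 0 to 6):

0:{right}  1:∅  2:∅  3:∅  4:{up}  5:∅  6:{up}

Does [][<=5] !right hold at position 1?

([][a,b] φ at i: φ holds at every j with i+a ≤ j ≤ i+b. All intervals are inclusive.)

True

Check !right at every j in [1,6]:
  j=1: true
  j=2: true
  j=3: true
  j=4: true
  j=5: true
  j=6: true
All positions satisfy it → formula holds.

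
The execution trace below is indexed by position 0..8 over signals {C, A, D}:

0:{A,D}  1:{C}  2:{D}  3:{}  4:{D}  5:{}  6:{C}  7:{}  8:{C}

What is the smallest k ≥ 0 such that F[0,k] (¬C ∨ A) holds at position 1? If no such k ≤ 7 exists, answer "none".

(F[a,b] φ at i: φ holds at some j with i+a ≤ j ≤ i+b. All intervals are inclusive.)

1

Scan j = 1,2,… for (¬C ∨ A):
  j=1: fails
  j=2: holds
First hit at j=2, so smallest k = 2-1 = 1.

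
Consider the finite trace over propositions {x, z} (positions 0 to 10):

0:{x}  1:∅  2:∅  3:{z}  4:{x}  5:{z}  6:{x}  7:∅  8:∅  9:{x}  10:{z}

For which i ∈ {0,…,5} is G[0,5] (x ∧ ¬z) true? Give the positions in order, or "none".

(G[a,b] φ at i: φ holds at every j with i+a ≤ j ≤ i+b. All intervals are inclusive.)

Evaluate at each i in [0,5]:
  i=0: ✗ (fails at j=1)
  i=1: ✗ (fails at j=1)
  i=2: ✗ (fails at j=2)
  i=3: ✗ (fails at j=3)
  i=4: ✗ (fails at j=5)
  i=5: ✗ (fails at j=5)

none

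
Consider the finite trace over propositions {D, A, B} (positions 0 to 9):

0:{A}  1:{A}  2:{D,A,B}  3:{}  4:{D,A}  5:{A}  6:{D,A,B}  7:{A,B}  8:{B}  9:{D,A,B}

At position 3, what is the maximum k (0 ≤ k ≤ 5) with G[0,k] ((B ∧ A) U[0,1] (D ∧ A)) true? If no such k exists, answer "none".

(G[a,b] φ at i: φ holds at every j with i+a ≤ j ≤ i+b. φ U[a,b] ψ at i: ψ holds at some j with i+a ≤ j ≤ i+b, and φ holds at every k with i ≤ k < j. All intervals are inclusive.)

((B ∧ A) U[0,1] (D ∧ A)) must hold from j=3 onward; find where it first fails.
  j=3: fails → no k works.

none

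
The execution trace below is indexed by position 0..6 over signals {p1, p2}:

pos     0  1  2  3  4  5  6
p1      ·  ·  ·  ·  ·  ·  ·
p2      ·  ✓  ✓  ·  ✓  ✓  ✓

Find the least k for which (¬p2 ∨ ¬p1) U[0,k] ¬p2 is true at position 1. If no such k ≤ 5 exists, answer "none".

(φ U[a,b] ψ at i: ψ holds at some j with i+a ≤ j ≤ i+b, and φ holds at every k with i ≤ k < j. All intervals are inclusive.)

Need earliest j ≥ 1 with ¬p2, and (¬p2 ∨ ¬p1) at every k in [1,j-1].
  j=1: rhs fails.
  j=2: rhs fails.
  j=3: rhs holds; lhs holds on [1,2]. k = 2.

2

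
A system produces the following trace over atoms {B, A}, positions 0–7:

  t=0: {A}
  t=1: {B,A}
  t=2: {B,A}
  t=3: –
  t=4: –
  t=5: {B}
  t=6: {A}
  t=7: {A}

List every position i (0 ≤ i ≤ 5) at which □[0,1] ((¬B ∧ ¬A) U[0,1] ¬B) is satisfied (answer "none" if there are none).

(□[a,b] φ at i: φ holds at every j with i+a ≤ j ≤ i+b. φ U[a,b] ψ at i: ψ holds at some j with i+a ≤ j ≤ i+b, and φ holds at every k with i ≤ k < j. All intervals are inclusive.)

Evaluate at each i in [0,5]:
  i=0: ✗ (fails at j=1)
  i=1: ✗ (fails at j=1)
  i=2: ✗ (fails at j=2)
  i=3: ✓ (all of [3,4])
  i=4: ✗ (fails at j=5)
  i=5: ✗ (fails at j=5)

3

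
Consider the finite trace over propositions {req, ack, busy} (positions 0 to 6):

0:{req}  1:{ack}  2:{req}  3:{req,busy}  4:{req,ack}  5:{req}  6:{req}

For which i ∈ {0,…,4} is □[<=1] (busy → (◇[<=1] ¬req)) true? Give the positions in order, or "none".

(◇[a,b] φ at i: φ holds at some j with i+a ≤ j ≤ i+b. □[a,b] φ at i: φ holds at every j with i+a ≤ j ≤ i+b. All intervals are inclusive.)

0, 1, 4

Evaluate at each i in [0,4]:
  i=0: ✓ (all of [0,1])
  i=1: ✓ (all of [1,2])
  i=2: ✗ (fails at j=3)
  i=3: ✗ (fails at j=3)
  i=4: ✓ (all of [4,5])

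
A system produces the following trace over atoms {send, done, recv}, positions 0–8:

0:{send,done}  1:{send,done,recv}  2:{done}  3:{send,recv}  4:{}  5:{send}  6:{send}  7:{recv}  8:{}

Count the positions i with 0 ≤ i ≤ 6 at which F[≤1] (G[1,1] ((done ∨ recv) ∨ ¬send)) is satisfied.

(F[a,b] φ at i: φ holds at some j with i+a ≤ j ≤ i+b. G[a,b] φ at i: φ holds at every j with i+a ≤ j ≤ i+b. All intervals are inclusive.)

6

Evaluate at each i in [0,6]:
  i=0: ✓ (witness j=0)
  i=1: ✓ (witness j=1)
  i=2: ✓ (witness j=2)
  i=3: ✓ (witness j=3)
  i=4: ✗ (none in [4,5])
  i=5: ✓ (witness j=6)
  i=6: ✓ (witness j=6)
Positions where it holds: {0, 1, 2, 3, 5, 6} → 6.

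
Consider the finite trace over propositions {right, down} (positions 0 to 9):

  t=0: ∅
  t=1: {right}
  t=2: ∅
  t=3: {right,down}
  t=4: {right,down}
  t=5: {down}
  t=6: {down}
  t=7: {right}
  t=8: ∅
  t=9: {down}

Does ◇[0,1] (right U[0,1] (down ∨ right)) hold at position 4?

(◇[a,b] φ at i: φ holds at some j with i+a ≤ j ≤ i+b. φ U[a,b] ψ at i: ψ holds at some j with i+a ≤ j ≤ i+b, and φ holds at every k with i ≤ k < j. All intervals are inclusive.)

Check (right U[0,1] (down ∨ right)) at each j in [4,5]:
  j=4: holds
  j=5: holds
Found at j=4 → formula holds.

Yes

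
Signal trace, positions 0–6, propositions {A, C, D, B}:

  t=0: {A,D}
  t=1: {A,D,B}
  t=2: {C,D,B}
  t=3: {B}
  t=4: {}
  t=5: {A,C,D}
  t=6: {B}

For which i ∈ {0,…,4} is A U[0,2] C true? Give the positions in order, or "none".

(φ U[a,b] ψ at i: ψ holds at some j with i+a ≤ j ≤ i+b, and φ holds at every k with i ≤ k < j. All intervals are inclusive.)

Evaluate at each i in [0,4]:
  i=0: ✓ (rhs at j=2; lhs holds on [0,1])
  i=1: ✓ (rhs at j=2; lhs holds on [1,1])
  i=2: ✓ (rhs at j=2)
  i=3: ✗ (lhs fails at k=3 before rhs at j=5)
  i=4: ✗ (lhs fails at k=4 before rhs at j=5)

0, 1, 2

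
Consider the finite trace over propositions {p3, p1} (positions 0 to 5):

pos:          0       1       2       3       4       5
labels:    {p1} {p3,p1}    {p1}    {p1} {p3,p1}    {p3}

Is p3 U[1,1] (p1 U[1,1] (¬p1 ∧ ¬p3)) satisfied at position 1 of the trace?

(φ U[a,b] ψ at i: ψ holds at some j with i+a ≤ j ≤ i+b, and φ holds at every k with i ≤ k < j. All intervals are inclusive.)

Does not hold

Need some j in [2,2] with (p1 U[1,1] (¬p1 ∧ ¬p3)), and p3 at every k in [1,j-1].
  j=2: (p1 U[1,1] (¬p1 ∧ ¬p3)) — fails.
No j in the window works → until fails.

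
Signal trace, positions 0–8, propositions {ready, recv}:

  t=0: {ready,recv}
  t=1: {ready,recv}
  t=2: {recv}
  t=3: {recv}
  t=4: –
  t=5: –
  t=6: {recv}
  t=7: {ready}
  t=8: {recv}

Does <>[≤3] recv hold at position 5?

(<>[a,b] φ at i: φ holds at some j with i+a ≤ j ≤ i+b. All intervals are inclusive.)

Holds

Check recv at each j in [5,8]:
  j=5: false
  j=6: true
  j=7: false
  j=8: true
Found at j=6 → formula holds.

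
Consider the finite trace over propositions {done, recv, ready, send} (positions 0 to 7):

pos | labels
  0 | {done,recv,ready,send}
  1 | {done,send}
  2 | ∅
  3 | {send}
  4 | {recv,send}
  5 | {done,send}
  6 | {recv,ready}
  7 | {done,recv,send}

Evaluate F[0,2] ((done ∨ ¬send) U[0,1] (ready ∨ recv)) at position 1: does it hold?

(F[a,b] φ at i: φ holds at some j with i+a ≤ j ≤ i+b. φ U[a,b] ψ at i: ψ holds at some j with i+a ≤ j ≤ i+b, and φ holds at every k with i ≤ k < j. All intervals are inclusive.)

False

Check ((done ∨ ¬send) U[0,1] (ready ∨ recv)) at each j in [1,3]:
  j=1: fails
  j=2: fails
  j=3: fails
No position in the window satisfies it → formula fails.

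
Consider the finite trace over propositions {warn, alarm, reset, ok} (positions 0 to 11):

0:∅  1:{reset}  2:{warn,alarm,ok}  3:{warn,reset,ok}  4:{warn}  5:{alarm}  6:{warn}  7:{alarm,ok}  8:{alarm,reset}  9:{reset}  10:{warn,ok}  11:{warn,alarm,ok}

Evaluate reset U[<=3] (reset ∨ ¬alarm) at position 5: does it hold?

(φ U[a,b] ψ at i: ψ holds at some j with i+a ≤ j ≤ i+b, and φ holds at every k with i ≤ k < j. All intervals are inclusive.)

Need some j in [5,8] with (reset ∨ ¬alarm), and reset at every k in [5,j-1].
  j=5: (reset ∨ ¬alarm) false.
  j=6: (reset ∨ ¬alarm) holds, but reset fails at k=5 → not this j.
  j=7: (reset ∨ ¬alarm) false.
  j=8: (reset ∨ ¬alarm) holds, but reset fails at k=5 → not this j.
No j in the window works → until fails.

Does not hold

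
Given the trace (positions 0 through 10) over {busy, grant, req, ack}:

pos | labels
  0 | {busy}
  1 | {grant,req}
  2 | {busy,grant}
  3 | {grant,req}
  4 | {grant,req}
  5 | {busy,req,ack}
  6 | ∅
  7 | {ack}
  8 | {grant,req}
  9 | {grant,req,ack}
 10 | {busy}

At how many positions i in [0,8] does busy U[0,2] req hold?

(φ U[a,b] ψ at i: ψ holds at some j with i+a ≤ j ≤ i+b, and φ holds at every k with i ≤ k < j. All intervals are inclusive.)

Evaluate at each i in [0,8]:
  i=0: ✓ (rhs at j=1; lhs holds on [0,0])
  i=1: ✓ (rhs at j=1)
  i=2: ✓ (rhs at j=3; lhs holds on [2,2])
  i=3: ✓ (rhs at j=3)
  i=4: ✓ (rhs at j=4)
  i=5: ✓ (rhs at j=5)
  i=6: ✗ (lhs fails at k=6 before rhs at j=8)
  i=7: ✗ (lhs fails at k=7 before rhs at j=8)
  i=8: ✓ (rhs at j=8)
Positions where it holds: {0, 1, 2, 3, 4, 5, 8} → 7.

7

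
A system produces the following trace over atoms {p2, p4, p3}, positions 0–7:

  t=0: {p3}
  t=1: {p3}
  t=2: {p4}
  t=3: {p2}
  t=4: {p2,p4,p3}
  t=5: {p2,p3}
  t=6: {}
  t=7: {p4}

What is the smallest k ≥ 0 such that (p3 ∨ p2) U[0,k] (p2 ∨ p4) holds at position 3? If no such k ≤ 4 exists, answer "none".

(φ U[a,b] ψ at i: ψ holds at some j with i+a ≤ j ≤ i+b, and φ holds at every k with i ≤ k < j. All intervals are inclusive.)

Need earliest j ≥ 3 with (p2 ∨ p4), and (p3 ∨ p2) at every k in [3,j-1].
  j=3: rhs holds (empty prefix). k = 0.

0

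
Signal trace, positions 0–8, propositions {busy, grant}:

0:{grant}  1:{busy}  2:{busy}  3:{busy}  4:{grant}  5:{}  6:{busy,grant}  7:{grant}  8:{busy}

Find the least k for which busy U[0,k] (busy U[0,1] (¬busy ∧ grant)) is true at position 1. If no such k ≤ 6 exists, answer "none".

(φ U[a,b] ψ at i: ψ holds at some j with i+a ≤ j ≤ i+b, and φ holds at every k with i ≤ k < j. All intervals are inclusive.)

Need earliest j ≥ 1 with (busy U[0,1] (¬busy ∧ grant)), and busy at every k in [1,j-1].
  j=1: rhs fails.
  j=2: rhs fails.
  j=3: rhs holds; lhs holds on [1,2]. k = 2.

2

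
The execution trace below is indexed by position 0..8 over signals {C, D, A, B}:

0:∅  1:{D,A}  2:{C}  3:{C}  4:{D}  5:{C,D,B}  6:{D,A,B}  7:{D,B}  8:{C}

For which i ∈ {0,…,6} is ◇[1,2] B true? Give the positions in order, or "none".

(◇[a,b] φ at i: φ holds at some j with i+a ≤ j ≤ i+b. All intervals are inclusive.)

3, 4, 5, 6

Evaluate at each i in [0,6]:
  i=0: ✗ (none in [1,2])
  i=1: ✗ (none in [2,3])
  i=2: ✗ (none in [3,4])
  i=3: ✓ (witness j=5)
  i=4: ✓ (witness j=5)
  i=5: ✓ (witness j=6)
  i=6: ✓ (witness j=7)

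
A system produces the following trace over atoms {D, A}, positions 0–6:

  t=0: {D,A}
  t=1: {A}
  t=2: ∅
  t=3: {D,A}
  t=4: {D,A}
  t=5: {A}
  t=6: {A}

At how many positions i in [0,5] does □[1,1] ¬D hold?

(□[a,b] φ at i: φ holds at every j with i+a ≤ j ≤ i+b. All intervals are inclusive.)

4

Evaluate at each i in [0,5]:
  i=0: ✓ (all of [1,1])
  i=1: ✓ (all of [2,2])
  i=2: ✗ (fails at j=3)
  i=3: ✗ (fails at j=4)
  i=4: ✓ (all of [5,5])
  i=5: ✓ (all of [6,6])
Positions where it holds: {0, 1, 4, 5} → 4.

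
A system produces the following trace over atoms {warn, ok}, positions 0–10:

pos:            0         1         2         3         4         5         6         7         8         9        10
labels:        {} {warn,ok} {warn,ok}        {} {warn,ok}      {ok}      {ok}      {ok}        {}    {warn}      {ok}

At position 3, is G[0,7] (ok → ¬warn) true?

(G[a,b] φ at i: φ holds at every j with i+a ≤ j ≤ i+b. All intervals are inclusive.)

Does not hold

Check (ok → ¬warn) at every j in [3,10]:
  j=3: antecedent false → ✓
  j=4: antecedent true; consequent false → ✗
  j=5: antecedent true; consequent true → ✓
  j=6: antecedent true; consequent true → ✓
  j=7: antecedent true; consequent true → ✓
  j=8: antecedent false → ✓
  j=9: antecedent false → ✓
  j=10: antecedent true; consequent true → ✓
Fails at j=4 → formula fails.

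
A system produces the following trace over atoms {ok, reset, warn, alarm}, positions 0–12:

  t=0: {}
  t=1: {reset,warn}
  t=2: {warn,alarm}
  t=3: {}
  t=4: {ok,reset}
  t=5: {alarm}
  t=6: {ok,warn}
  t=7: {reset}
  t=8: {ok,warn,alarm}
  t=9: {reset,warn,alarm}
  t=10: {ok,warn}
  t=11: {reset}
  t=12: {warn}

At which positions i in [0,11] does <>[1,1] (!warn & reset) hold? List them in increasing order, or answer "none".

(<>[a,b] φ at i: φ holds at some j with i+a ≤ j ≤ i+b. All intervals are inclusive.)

3, 6, 10

Evaluate at each i in [0,11]:
  i=0: ✗ (none in [1,1])
  i=1: ✗ (none in [2,2])
  i=2: ✗ (none in [3,3])
  i=3: ✓ (witness j=4)
  i=4: ✗ (none in [5,5])
  i=5: ✗ (none in [6,6])
  i=6: ✓ (witness j=7)
  i=7: ✗ (none in [8,8])
  i=8: ✗ (none in [9,9])
  i=9: ✗ (none in [10,10])
  i=10: ✓ (witness j=11)
  i=11: ✗ (none in [12,12])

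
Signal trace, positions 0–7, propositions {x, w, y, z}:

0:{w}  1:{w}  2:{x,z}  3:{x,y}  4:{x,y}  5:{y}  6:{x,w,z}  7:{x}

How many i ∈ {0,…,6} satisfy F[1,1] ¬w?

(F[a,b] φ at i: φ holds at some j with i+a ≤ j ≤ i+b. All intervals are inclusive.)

Evaluate at each i in [0,6]:
  i=0: ✗ (none in [1,1])
  i=1: ✓ (witness j=2)
  i=2: ✓ (witness j=3)
  i=3: ✓ (witness j=4)
  i=4: ✓ (witness j=5)
  i=5: ✗ (none in [6,6])
  i=6: ✓ (witness j=7)
Positions where it holds: {1, 2, 3, 4, 6} → 5.

5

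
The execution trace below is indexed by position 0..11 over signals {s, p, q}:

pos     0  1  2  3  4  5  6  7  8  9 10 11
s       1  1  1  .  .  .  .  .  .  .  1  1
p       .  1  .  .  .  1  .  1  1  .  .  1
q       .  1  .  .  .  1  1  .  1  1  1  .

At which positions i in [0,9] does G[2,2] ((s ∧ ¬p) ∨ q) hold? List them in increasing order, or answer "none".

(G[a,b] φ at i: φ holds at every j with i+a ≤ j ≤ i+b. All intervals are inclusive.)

Evaluate at each i in [0,9]:
  i=0: ✓ (all of [2,2])
  i=1: ✗ (fails at j=3)
  i=2: ✗ (fails at j=4)
  i=3: ✓ (all of [5,5])
  i=4: ✓ (all of [6,6])
  i=5: ✗ (fails at j=7)
  i=6: ✓ (all of [8,8])
  i=7: ✓ (all of [9,9])
  i=8: ✓ (all of [10,10])
  i=9: ✗ (fails at j=11)

0, 3, 4, 6, 7, 8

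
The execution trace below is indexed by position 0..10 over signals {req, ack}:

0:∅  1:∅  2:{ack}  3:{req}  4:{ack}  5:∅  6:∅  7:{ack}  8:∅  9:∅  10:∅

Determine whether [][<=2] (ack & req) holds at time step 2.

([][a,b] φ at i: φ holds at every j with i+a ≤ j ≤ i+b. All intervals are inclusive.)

Check (ack & req) at every j in [2,4]:
  j=2: false
  j=3: false
  j=4: false
Fails at j=2 → formula fails.

No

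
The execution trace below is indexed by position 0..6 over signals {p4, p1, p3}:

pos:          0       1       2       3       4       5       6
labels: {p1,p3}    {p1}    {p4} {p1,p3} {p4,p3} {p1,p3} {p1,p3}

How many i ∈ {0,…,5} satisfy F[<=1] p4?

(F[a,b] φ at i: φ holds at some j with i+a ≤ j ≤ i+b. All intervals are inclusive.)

4

Evaluate at each i in [0,5]:
  i=0: ✗ (none in [0,1])
  i=1: ✓ (witness j=2)
  i=2: ✓ (witness j=2)
  i=3: ✓ (witness j=4)
  i=4: ✓ (witness j=4)
  i=5: ✗ (none in [5,6])
Positions where it holds: {1, 2, 3, 4} → 4.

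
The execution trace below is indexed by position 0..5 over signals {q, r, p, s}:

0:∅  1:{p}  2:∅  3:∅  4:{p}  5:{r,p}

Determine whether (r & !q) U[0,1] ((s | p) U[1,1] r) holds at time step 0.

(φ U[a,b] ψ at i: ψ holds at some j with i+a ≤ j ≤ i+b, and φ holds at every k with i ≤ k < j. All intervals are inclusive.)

No

Need some j in [0,1] with ((s | p) U[1,1] r), and (r & !q) at every k in [0,j-1].
  j=0: ((s | p) U[1,1] r) — fails.
  j=1: ((s | p) U[1,1] r) — fails.
No j in the window works → until fails.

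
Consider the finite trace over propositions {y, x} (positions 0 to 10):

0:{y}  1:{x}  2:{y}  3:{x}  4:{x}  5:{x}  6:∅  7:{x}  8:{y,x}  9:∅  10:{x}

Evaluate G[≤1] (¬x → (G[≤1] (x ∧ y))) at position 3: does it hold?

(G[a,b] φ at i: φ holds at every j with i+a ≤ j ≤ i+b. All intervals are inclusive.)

Check (¬x → (G[≤1] (x ∧ y))) at every j in [3,4]:
  j=3: antecedent false → ✓
  j=4: antecedent false → ✓
All positions satisfy it → formula holds.

True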